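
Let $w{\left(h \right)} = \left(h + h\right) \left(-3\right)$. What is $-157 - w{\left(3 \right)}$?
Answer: $-139$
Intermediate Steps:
$w{\left(h \right)} = - 6 h$ ($w{\left(h \right)} = 2 h \left(-3\right) = - 6 h$)
$-157 - w{\left(3 \right)} = -157 - \left(-6\right) 3 = -157 - -18 = -157 + 18 = -139$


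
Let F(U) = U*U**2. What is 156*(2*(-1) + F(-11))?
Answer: -207948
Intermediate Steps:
F(U) = U**3
156*(2*(-1) + F(-11)) = 156*(2*(-1) + (-11)**3) = 156*(-2 - 1331) = 156*(-1333) = -207948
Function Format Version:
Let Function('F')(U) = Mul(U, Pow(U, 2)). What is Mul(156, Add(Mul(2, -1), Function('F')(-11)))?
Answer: -207948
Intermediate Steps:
Function('F')(U) = Pow(U, 3)
Mul(156, Add(Mul(2, -1), Function('F')(-11))) = Mul(156, Add(Mul(2, -1), Pow(-11, 3))) = Mul(156, Add(-2, -1331)) = Mul(156, -1333) = -207948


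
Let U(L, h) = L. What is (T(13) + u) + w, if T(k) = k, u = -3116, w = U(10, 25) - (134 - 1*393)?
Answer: -2834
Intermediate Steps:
w = 269 (w = 10 - (134 - 1*393) = 10 - (134 - 393) = 10 - 1*(-259) = 10 + 259 = 269)
(T(13) + u) + w = (13 - 3116) + 269 = -3103 + 269 = -2834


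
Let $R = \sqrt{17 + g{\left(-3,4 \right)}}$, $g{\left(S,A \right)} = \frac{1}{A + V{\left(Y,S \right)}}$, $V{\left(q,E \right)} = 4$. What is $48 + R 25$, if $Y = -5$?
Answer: $48 + \frac{25 \sqrt{274}}{4} \approx 151.46$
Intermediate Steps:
$g{\left(S,A \right)} = \frac{1}{4 + A}$ ($g{\left(S,A \right)} = \frac{1}{A + 4} = \frac{1}{4 + A}$)
$R = \frac{\sqrt{274}}{4}$ ($R = \sqrt{17 + \frac{1}{4 + 4}} = \sqrt{17 + \frac{1}{8}} = \sqrt{\frac{137}{8}} = \frac{\sqrt{274}}{4} \approx 4.1382$)
$48 + R 25 = 48 + \frac{\sqrt{274}}{4} \cdot 25 = 48 + \frac{25 \sqrt{274}}{4}$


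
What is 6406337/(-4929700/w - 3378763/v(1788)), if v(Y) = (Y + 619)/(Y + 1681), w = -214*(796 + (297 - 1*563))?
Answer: -87447121464689/66468794201942 ≈ -1.3156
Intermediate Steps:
w = -113420 (w = -214*(796 + (297 - 563)) = -214*(796 - 266) = -214*530 = -113420)
v(Y) = (619 + Y)/(1681 + Y)
6406337/(-4929700/w - 3378763/v(1788)) = 6406337/(-4929700/(-113420) - 3378763*(1681 + 1788)/(619 + 1788)) = 6406337/(-4929700*(-1/113420) - 3378763/(2407/3469)) = 6406337/(246485/5671 - 3378763/((1/3469)*2407)) = 6406337/(246485/5671 - 3378763/2407/3469) = 6406337/(246485/5671 - 3378763*3469/2407) = 6406337/(246485/5671 - 11720928847/2407) = 6406337/(-66468794201942/13650097) = 6406337*(-13650097/66468794201942) = -87447121464689/66468794201942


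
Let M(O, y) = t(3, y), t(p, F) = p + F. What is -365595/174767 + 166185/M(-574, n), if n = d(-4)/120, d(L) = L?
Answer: 871277078895/15554263 ≈ 56015.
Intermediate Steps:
n = -1/30 (n = -4/120 = -4*1/120 = -1/30 ≈ -0.033333)
t(p, F) = F + p
M(O, y) = 3 + y (M(O, y) = y + 3 = 3 + y)
-365595/174767 + 166185/M(-574, n) = -365595/174767 + 166185/(3 - 1/30) = -365595*1/174767 + 166185/(89/30) = -365595/174767 + 166185*(30/89) = -365595/174767 + 4985550/89 = 871277078895/15554263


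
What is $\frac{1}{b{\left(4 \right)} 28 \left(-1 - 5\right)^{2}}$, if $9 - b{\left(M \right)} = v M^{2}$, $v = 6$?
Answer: $- \frac{1}{87696} \approx -1.1403 \cdot 10^{-5}$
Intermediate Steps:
$b{\left(M \right)} = 9 - 6 M^{2}$
$\frac{1}{b{\left(4 \right)} 28 \left(-1 - 5\right)^{2}} = \frac{1}{\left(9 - 6 \cdot 4^{2}\right) 28 \left(-1 - 5\right)^{2}} = \frac{1}{\left(9 - 96\right) 28 \left(-6\right)^{2}} = \frac{1}{\left(9 - 96\right) 28 \cdot 36} = \frac{1}{\left(-87\right) 28 \cdot 36} = \frac{1}{\left(-2436\right) 36} = \frac{1}{-87696} = - \frac{1}{87696}$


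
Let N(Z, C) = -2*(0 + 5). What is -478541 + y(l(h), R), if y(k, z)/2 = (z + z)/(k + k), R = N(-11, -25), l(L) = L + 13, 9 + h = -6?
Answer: -478531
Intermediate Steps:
h = -15 (h = -9 - 6 = -15)
l(L) = 13 + L
N(Z, C) = -10 (N(Z, C) = -2*5 = -10)
R = -10
y(k, z) = 2*z/k (y(k, z) = 2*((z + z)/(k + k)) = 2*((2*z)/((2*k))) = 2*((2*z)*(1/(2*k))) = 2*(z/k) = 2*z/k)
-478541 + y(l(h), R) = -478541 + 2*(-10)/(13 - 15) = -478541 + 2*(-10)/(-2) = -478541 + 2*(-10)*(-½) = -478541 + 10 = -478531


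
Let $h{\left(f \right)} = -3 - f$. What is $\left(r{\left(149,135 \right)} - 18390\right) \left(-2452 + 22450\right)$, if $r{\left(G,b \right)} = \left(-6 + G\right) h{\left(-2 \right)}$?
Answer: $-370622934$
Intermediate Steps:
$r{\left(G,b \right)} = 6 - G$ ($r{\left(G,b \right)} = \left(-6 + G\right) \left(-3 - -2\right) = \left(-6 + G\right) \left(-3 + 2\right) = \left(-6 + G\right) \left(-1\right) = 6 - G$)
$\left(r{\left(149,135 \right)} - 18390\right) \left(-2452 + 22450\right) = \left(\left(6 - 149\right) - 18390\right) \left(-2452 + 22450\right) = \left(\left(6 - 149\right) - 18390\right) 19998 = \left(-143 - 18390\right) 19998 = \left(-18533\right) 19998 = -370622934$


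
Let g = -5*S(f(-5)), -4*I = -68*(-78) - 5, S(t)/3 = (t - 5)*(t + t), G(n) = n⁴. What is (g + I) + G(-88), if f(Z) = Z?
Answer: 239866845/4 ≈ 5.9967e+7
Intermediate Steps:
S(t) = 6*t*(-5 + t) (S(t) = 3*((t - 5)*(t + t)) = 3*((-5 + t)*(2*t)) = 3*(2*t*(-5 + t)) = 6*t*(-5 + t))
I = -5299/4 (I = -(-68*(-78) - 5)/4 = -(5304 - 5)/4 = -¼*5299 = -5299/4 ≈ -1324.8)
g = -1500 (g = -30*(-5)*(-5 - 5) = -30*(-5)*(-10) = -5*300 = -1500)
(g + I) + G(-88) = (-1500 - 5299/4) + (-88)⁴ = -11299/4 + 59969536 = 239866845/4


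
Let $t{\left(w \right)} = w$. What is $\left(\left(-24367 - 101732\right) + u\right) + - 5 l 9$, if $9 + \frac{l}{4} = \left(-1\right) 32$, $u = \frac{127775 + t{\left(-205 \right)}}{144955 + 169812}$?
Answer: $- \frac{37368695903}{314767} \approx -1.1872 \cdot 10^{5}$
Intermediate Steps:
$u = \frac{127570}{314767}$ ($u = \frac{127775 - 205}{144955 + 169812} = \frac{127570}{314767} \approx 0.40528$)
$l = -164$ ($l = -36 + 4 \left(\left(-1\right) 32\right) = -36 + 4 \left(-32\right) = -36 - 128 = -164$)
$\left(\left(-24367 - 101732\right) + u\right) + - 5 l 9 = \left(\left(-24367 - 101732\right) + \frac{127570}{314767}\right) + \left(-5\right) \left(-164\right) 9 = \left(\left(-24367 - 101732\right) + \frac{127570}{314767}\right) + 820 \cdot 9 = \left(-126099 + \frac{127570}{314767}\right) + 7380 = - \frac{39691676363}{314767} + 7380 = - \frac{37368695903}{314767}$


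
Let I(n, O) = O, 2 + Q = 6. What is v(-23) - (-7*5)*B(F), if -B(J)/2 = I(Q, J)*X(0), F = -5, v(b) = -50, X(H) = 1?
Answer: 300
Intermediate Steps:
Q = 4 (Q = -2 + 6 = 4)
B(J) = -2*J
v(-23) - (-7*5)*B(F) = -50 - (-7*5)*(-2*(-5)) = -50 - (-35)*10 = -50 - 1*(-350) = -50 + 350 = 300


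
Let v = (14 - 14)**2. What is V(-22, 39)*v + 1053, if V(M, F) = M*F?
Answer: 1053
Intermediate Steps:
V(M, F) = F*M
v = 0 (v = 0**2 = 0)
V(-22, 39)*v + 1053 = (39*(-22))*0 + 1053 = -858*0 + 1053 = 0 + 1053 = 1053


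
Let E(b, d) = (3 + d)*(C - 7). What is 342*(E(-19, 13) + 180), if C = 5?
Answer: 50616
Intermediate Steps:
E(b, d) = -6 - 2*d (E(b, d) = (3 + d)*(5 - 7) = (3 + d)*(-2) = -6 - 2*d)
342*(E(-19, 13) + 180) = 342*((-6 - 2*13) + 180) = 342*((-6 - 26) + 180) = 342*(-32 + 180) = 342*148 = 50616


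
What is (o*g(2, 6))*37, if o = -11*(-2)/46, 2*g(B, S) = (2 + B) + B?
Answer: 1221/23 ≈ 53.087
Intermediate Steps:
g(B, S) = 1 + B (g(B, S) = ((2 + B) + B)/2 = (2 + 2*B)/2 = 1 + B)
o = 11/23 (o = 22*(1/46) = 11/23 ≈ 0.47826)
(o*g(2, 6))*37 = (11*(1 + 2)/23)*37 = ((11/23)*3)*37 = (33/23)*37 = 1221/23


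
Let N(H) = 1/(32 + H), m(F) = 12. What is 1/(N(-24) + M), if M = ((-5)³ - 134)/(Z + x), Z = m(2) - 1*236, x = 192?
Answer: 32/263 ≈ 0.12167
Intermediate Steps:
Z = -224 (Z = 12 - 1*236 = 12 - 236 = -224)
M = 259/32 (M = ((-5)³ - 134)/(-224 + 192) = (-125 - 134)/(-32) = -259*(-1/32) = 259/32 ≈ 8.0938)
1/(N(-24) + M) = 1/(1/(32 - 24) + 259/32) = 1/(1/8 + 259/32) = 1/(⅛ + 259/32) = 1/(263/32) = 32/263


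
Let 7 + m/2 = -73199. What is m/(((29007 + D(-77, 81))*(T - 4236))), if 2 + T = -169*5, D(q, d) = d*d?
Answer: 4067/5022004 ≈ 0.00080984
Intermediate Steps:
m = -146412 (m = -14 + 2*(-73199) = -14 - 146398 = -146412)
D(q, d) = d²
T = -847 (T = -2 - 169*5 = -2 - 845 = -847)
m/(((29007 + D(-77, 81))*(T - 4236))) = -146412*1/((-847 - 4236)*(29007 + 81²)) = -146412*(-1/(5083*(29007 + 6561))) = -146412/(35568*(-5083)) = -146412/(-180792144) = -146412*(-1/180792144) = 4067/5022004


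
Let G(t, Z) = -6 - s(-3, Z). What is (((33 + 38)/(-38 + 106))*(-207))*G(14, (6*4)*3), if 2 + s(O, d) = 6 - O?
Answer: 191061/68 ≈ 2809.7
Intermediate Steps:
s(O, d) = 4 - O (s(O, d) = -2 + (6 - O) = 4 - O)
G(t, Z) = -13 (G(t, Z) = -6 - (4 - 1*(-3)) = -6 - (4 + 3) = -6 - 1*7 = -6 - 7 = -13)
(((33 + 38)/(-38 + 106))*(-207))*G(14, (6*4)*3) = (((33 + 38)/(-38 + 106))*(-207))*(-13) = ((71/68)*(-207))*(-13) = -14697/68*(-13) = 191061/68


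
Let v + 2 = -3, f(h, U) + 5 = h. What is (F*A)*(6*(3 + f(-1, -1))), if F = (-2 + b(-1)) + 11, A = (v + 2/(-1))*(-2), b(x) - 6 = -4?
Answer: -2772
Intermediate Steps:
f(h, U) = -5 + h
b(x) = 2 (b(x) = 6 - 4 = 2)
v = -5 (v = -2 - 3 = -5)
A = 14 (A = (-5 + 2/(-1))*(-2) = (-5 + 2*(-1))*(-2) = (-5 - 2)*(-2) = -7*(-2) = 14)
F = 11 (F = (-2 + 2) + 11 = 0 + 11 = 11)
(F*A)*(6*(3 + f(-1, -1))) = (11*14)*(6*(3 + (-5 - 1))) = 154*(6*(3 - 6)) = 154*(6*(-3)) = 154*(-18) = -2772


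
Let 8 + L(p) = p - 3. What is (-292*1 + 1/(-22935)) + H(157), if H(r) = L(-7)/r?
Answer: -1051845127/3600795 ≈ -292.11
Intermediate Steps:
L(p) = -11 + p (L(p) = -8 + (p - 3) = -8 + (-3 + p) = -11 + p)
H(r) = -18/r (H(r) = (-11 - 7)/r = -18/r)
(-292*1 + 1/(-22935)) + H(157) = (-292*1 + 1/(-22935)) - 18/157 = (-292 - 1/22935) - 18*1/157 = -6697021/22935 - 18/157 = -1051845127/3600795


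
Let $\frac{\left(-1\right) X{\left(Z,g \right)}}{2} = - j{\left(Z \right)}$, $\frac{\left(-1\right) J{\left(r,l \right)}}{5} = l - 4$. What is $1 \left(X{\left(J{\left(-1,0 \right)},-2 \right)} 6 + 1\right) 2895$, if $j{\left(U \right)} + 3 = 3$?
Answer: $2895$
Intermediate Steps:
$J{\left(r,l \right)} = 20 - 5 l$ ($J{\left(r,l \right)} = - 5 \left(l - 4\right) = - 5 \left(-4 + l\right) = 20 - 5 l$)
$j{\left(U \right)} = 0$ ($j{\left(U \right)} = -3 + 3 = 0$)
$X{\left(Z,g \right)} = 0$ ($X{\left(Z,g \right)} = - 2 \left(\left(-1\right) 0\right) = \left(-2\right) 0 = 0$)
$1 \left(X{\left(J{\left(-1,0 \right)},-2 \right)} 6 + 1\right) 2895 = 1 \left(0 \cdot 6 + 1\right) 2895 = 1 \left(0 + 1\right) 2895 = 1 \cdot 1 \cdot 2895 = 1 \cdot 2895 = 2895$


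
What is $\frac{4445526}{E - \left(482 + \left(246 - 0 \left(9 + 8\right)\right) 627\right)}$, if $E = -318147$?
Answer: $- \frac{4445526}{472871} \approx -9.4011$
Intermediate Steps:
$\frac{4445526}{E - \left(482 + \left(246 - 0 \left(9 + 8\right)\right) 627\right)} = \frac{4445526}{-318147 - \left(482 + \left(246 - 0 \left(9 + 8\right)\right) 627\right)} = \frac{4445526}{-318147 - \left(482 + \left(246 - 0 \cdot 17\right) 627\right)} = \frac{4445526}{-318147 - \left(482 + \left(246 - 0\right) 627\right)} = \frac{4445526}{-318147 - \left(482 + \left(246 + 0\right) 627\right)} = \frac{4445526}{-318147 - \left(482 + 246 \cdot 627\right)} = \frac{4445526}{-318147 - \left(482 + 154242\right)} = \frac{4445526}{-318147 - 154724} = \frac{4445526}{-472871} = 4445526 \left(- \frac{1}{472871}\right) = - \frac{4445526}{472871}$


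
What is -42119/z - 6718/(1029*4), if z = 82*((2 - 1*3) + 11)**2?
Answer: -57112351/8437800 ≈ -6.7686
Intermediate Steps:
z = 8200 (z = 82*((2 - 3) + 11)**2 = 82*(-1 + 11)**2 = 82*10**2 = 82*100 = 8200)
-42119/z - 6718/(1029*4) = -42119/8200 - 6718/(1029*4) = -42119*1/8200 - 6718/4116 = -42119/8200 - 6718*1/4116 = -42119/8200 - 3359/2058 = -57112351/8437800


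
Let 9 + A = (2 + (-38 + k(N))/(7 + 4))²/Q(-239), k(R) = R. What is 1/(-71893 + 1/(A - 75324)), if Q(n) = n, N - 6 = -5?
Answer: -2178555252/156622872760955 ≈ -1.3910e-5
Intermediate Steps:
N = 1 (N = 6 - 5 = 1)
A = -260496/28919 (A = -9 + (2 + (-38 + 1)/(7 + 4))²/(-239) = -9 + (2 - 37/11)²*(-1/239) = -9 + (-15/11)²*(-1/239) = -9 + (225/121)*(-1/239) = -9 - 225/28919 = -260496/28919 ≈ -9.0078)
1/(-71893 + 1/(A - 75324)) = 1/(-71893 + 1/(-260496/28919 - 75324)) = 1/(-71893 + 1/(-2178555252/28919)) = 1/(-71893 - 28919/2178555252) = 1/(-156622872760955/2178555252) = -2178555252/156622872760955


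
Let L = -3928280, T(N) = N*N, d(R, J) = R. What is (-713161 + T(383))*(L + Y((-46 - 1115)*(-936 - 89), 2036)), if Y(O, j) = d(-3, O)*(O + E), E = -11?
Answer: 4247589459984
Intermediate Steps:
T(N) = N²
Y(O, j) = 33 - 3*O (Y(O, j) = -3*(O - 11) = -3*(-11 + O) = 33 - 3*O)
(-713161 + T(383))*(L + Y((-46 - 1115)*(-936 - 89), 2036)) = (-713161 + 383²)*(-3928280 + (33 - 3*(-46 - 1115)*(-936 - 89))) = (-713161 + 146689)*(-3928280 + (33 - (-3483)*(-1025))) = -566472*(-3928280 + (33 - 3*1190025)) = -566472*(-3928280 + (33 - 3570075)) = -566472*(-3928280 - 3570042) = -566472*(-7498322) = 4247589459984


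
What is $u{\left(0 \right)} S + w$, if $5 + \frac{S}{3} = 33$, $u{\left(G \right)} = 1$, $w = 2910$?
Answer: $2994$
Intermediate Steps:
$S = 84$ ($S = -15 + 3 \cdot 33 = -15 + 99 = 84$)
$u{\left(0 \right)} S + w = 1 \cdot 84 + 2910 = 84 + 2910 = 2994$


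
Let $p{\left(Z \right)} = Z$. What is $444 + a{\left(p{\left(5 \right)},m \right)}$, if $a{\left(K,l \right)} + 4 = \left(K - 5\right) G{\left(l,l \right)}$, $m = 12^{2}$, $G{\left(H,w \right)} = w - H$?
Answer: $440$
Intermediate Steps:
$m = 144$
$a{\left(K,l \right)} = -4$ ($a{\left(K,l \right)} = -4 + \left(K - 5\right) \left(l - l\right) = -4 + \left(-5 + K\right) 0 = -4 + 0 = -4$)
$444 + a{\left(p{\left(5 \right)},m \right)} = 444 - 4 = 440$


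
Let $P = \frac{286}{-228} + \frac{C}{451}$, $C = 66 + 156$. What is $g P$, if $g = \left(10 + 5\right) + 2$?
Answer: $- \frac{666145}{51414} \approx -12.956$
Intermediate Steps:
$C = 222$
$P = - \frac{39185}{51414}$ ($P = \frac{286}{-228} + \frac{222}{451} = 286 \left(- \frac{1}{228}\right) + 222 \cdot \frac{1}{451} = - \frac{143}{114} + \frac{222}{451} = - \frac{39185}{51414} \approx -0.76215$)
$g = 17$ ($g = 15 + 2 = 17$)
$g P = 17 \left(- \frac{39185}{51414}\right) = - \frac{666145}{51414}$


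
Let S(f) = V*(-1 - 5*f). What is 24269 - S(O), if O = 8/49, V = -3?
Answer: 1188914/49 ≈ 24264.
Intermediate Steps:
O = 8/49 (O = 8*(1/49) = 8/49 ≈ 0.16327)
S(f) = 3 + 15*f (S(f) = -3*(-1 - 5*f) = 3 + 15*f)
24269 - S(O) = 24269 - (3 + 15*(8/49)) = 24269 - (3 + 120/49) = 24269 - 1*267/49 = 24269 - 267/49 = 1188914/49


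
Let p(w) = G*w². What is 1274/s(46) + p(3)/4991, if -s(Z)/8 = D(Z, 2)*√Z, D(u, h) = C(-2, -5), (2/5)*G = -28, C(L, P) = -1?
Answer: -90/713 + 637*√46/184 ≈ 23.354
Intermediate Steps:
G = -70 (G = (5/2)*(-28) = -70)
D(u, h) = -1
s(Z) = 8*√Z (s(Z) = -(-8)*√Z = 8*√Z)
p(w) = -70*w²
1274/s(46) + p(3)/4991 = 1274/((8*√46)) - 70*3²/4991 = 1274*(√46/368) - 70*9*(1/4991) = 637*√46/184 - 630*1/4991 = 637*√46/184 - 90/713 = -90/713 + 637*√46/184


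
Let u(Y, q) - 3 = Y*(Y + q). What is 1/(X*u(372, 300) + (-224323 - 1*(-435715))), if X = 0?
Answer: 1/211392 ≈ 4.7306e-6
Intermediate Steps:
u(Y, q) = 3 + Y*(Y + q)
1/(X*u(372, 300) + (-224323 - 1*(-435715))) = 1/(0*(3 + 372² + 372*300) + (-224323 - 1*(-435715))) = 1/(0*(3 + 138384 + 111600) + (-224323 + 435715)) = 1/(0*249987 + 211392) = 1/(0 + 211392) = 1/211392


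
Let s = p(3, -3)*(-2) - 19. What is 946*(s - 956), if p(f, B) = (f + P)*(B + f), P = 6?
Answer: -922350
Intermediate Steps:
p(f, B) = (6 + f)*(B + f) (p(f, B) = (f + 6)*(B + f) = (6 + f)*(B + f))
s = -19 (s = (3**2 + 6*(-3) + 6*3 - 3*3)*(-2) - 19 = (9 - 18 + 18 - 9)*(-2) - 19 = 0*(-2) - 19 = 0 - 19 = -19)
946*(s - 956) = 946*(-19 - 956) = 946*(-975) = -922350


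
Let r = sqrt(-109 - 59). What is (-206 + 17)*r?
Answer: -378*I*sqrt(42) ≈ -2449.7*I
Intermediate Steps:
r = 2*I*sqrt(42) (r = sqrt(-168) = 2*I*sqrt(42) ≈ 12.961*I)
(-206 + 17)*r = (-206 + 17)*(2*I*sqrt(42)) = -378*I*sqrt(42)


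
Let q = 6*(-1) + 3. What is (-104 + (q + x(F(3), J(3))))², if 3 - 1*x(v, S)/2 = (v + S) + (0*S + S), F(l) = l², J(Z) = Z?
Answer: 17161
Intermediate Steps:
x(v, S) = 6 - 4*S - 2*v (x(v, S) = 6 - 2*((v + S) + (0*S + S)) = 6 - 2*((S + v) + (0 + S)) = 6 - 2*((S + v) + S) = 6 - 2*(v + 2*S) = 6 + (-4*S - 2*v) = 6 - 4*S - 2*v)
q = -3 (q = -6 + 3 = -3)
(-104 + (q + x(F(3), J(3))))² = (-104 + (-3 + (6 - 4*3 - 2*3²)))² = (-104 + (-3 + (6 - 12 - 2*9)))² = (-104 + (-3 + (6 - 12 - 18)))² = (-104 + (-3 - 24))² = (-104 - 27)² = (-131)² = 17161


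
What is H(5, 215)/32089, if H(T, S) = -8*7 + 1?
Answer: -55/32089 ≈ -0.0017140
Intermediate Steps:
H(T, S) = -55 (H(T, S) = -56 + 1 = -55)
H(5, 215)/32089 = -55/32089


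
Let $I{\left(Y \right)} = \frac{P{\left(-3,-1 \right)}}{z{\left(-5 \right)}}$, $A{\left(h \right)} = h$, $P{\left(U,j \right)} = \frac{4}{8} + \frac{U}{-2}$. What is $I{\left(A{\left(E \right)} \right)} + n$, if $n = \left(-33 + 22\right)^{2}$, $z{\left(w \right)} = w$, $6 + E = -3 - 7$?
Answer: $\frac{603}{5} \approx 120.6$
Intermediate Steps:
$P{\left(U,j \right)} = \frac{1}{2} - \frac{U}{2}$ ($P{\left(U,j \right)} = 4 \cdot \frac{1}{8} + U \left(- \frac{1}{2}\right) = \frac{1}{2} - \frac{U}{2}$)
$E = -16$ ($E = -6 - 10 = -16$)
$I{\left(Y \right)} = - \frac{2}{5}$ ($I{\left(Y \right)} = \frac{\frac{1}{2} - - \frac{3}{2}}{-5} = \left(\frac{1}{2} + \frac{3}{2}\right) \left(- \frac{1}{5}\right) = 2 \left(- \frac{1}{5}\right) = - \frac{2}{5}$)
$n = 121$ ($n = \left(-11\right)^{2} = 121$)
$I{\left(A{\left(E \right)} \right)} + n = - \frac{2}{5} + 121 = \frac{603}{5}$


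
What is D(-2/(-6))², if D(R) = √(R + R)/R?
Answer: 6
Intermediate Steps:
D(R) = √2/√R (D(R) = √(2*R)/R = (√2*√R)/R = √2/√R)
D(-2/(-6))² = (√2/√(-2/(-6)))² = (√2/√(-2*(-⅙)))² = (√2/3^(-½))² = (√2*√3)² = (√6)² = 6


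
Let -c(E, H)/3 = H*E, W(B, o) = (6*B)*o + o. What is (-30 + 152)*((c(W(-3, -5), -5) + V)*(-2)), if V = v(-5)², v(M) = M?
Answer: -317200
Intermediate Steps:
W(B, o) = o + 6*B*o (W(B, o) = 6*B*o + o = o + 6*B*o)
c(E, H) = -3*E*H (c(E, H) = -3*H*E = -3*E*H)
V = 25 (V = (-5)² = 25)
(-30 + 152)*((c(W(-3, -5), -5) + V)*(-2)) = (-30 + 152)*((-3*(-5*(1 + 6*(-3)))*(-5) + 25)*(-2)) = 122*((-3*(-5*(1 - 18))*(-5) + 25)*(-2)) = 122*((-3*(-5*(-17))*(-5) + 25)*(-2)) = 122*((-3*85*(-5) + 25)*(-2)) = 122*((1275 + 25)*(-2)) = 122*(1300*(-2)) = 122*(-2600) = -317200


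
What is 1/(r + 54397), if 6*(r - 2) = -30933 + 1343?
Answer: 3/148402 ≈ 2.0215e-5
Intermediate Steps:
r = -14789/3 (r = 2 + (-30933 + 1343)/6 = 2 + (1/6)*(-29590) = 2 - 14795/3 = -14789/3 ≈ -4929.7)
1/(r + 54397) = 1/(-14789/3 + 54397) = 1/(148402/3) = 3/148402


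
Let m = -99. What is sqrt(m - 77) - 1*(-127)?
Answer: 127 + 4*I*sqrt(11) ≈ 127.0 + 13.266*I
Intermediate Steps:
sqrt(m - 77) - 1*(-127) = sqrt(-99 - 77) - 1*(-127) = sqrt(-176) + 127 = 4*I*sqrt(11) + 127 = 127 + 4*I*sqrt(11)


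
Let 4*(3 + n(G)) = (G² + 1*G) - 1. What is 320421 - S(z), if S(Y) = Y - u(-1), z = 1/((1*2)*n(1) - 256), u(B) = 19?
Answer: 167590122/523 ≈ 3.2044e+5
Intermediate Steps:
n(G) = -13/4 + G/4 + G²/4 (n(G) = -3 + ((G² + 1*G) - 1)/4 = -3 + ((G² + G) - 1)/4 = -3 + ((G + G²) - 1)/4 = -3 + (-1 + G + G²)/4 = -3 + (-¼ + G/4 + G²/4) = -13/4 + G/4 + G²/4)
z = -2/523 (z = 1/((1*2)*(-13/4 + (¼)*1 + (¼)*1²) - 256) = 1/(2*(-13/4 + ¼ + (¼)*1) - 256) = 1/(2*(-13/4 + ¼ + ¼) - 256) = 1/(2*(-11/4) - 256) = 1/(-11/2 - 256) = 1/(-523/2) = -2/523 ≈ -0.0038241)
S(Y) = -19 + Y (S(Y) = Y - 1*19 = Y - 19 = -19 + Y)
320421 - S(z) = 320421 - (-19 - 2/523) = 320421 - 1*(-9939/523) = 320421 + 9939/523 = 167590122/523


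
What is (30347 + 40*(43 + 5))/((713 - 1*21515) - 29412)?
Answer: -32267/50214 ≈ -0.64259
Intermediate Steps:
(30347 + 40*(43 + 5))/((713 - 1*21515) - 29412) = (30347 + 40*48)/((713 - 21515) - 29412) = (30347 + 1920)/(-20802 - 29412) = 32267/(-50214) = 32267*(-1/50214) = -32267/50214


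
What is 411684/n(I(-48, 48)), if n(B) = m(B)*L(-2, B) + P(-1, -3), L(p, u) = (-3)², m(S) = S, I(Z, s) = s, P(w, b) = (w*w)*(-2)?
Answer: 205842/215 ≈ 957.40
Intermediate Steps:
P(w, b) = -2*w² (P(w, b) = w²*(-2) = -2*w²)
L(p, u) = 9
n(B) = -2 + 9*B (n(B) = B*9 - 2*(-1)² = 9*B - 2*1 = 9*B - 2 = -2 + 9*B)
411684/n(I(-48, 48)) = 411684/(-2 + 9*48) = 411684/(-2 + 432) = 411684/430 = 411684*(1/430) = 205842/215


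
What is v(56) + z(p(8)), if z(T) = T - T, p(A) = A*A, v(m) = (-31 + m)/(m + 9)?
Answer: 5/13 ≈ 0.38462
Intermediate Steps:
v(m) = (-31 + m)/(9 + m)
p(A) = A**2
z(T) = 0
v(56) + z(p(8)) = (-31 + 56)/(9 + 56) + 0 = 25/65 + 0 = (1/65)*25 + 0 = 5/13 + 0 = 5/13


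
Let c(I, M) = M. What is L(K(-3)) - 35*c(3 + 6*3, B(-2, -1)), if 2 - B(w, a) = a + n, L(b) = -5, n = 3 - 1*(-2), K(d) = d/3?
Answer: 65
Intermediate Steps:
K(d) = d/3 (K(d) = d*(1/3) = d/3)
n = 5 (n = 3 + 2 = 5)
B(w, a) = -3 - a (B(w, a) = 2 - (a + 5) = 2 - (5 + a) = 2 + (-5 - a) = -3 - a)
L(K(-3)) - 35*c(3 + 6*3, B(-2, -1)) = -5 - 35*(-3 - 1*(-1)) = -5 - 35*(-3 + 1) = -5 - 35*(-2) = -5 + 70 = 65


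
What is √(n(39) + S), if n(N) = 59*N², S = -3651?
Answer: 2*√21522 ≈ 293.41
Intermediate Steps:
√(n(39) + S) = √(59*39² - 3651) = √(59*1521 - 3651) = √(89739 - 3651) = √86088 = 2*√21522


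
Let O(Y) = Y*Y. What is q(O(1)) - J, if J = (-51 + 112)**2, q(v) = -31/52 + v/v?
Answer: -193471/52 ≈ -3720.6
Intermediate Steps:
O(Y) = Y**2
q(v) = 21/52 (q(v) = -31*1/52 + 1 = -31/52 + 1 = 21/52)
J = 3721 (J = 61**2 = 3721)
q(O(1)) - J = 21/52 - 1*3721 = 21/52 - 3721 = -193471/52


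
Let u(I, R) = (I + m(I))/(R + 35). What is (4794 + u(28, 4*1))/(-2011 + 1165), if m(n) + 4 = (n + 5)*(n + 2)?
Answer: -2410/423 ≈ -5.6974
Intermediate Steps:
m(n) = -4 + (2 + n)*(5 + n) (m(n) = -4 + (n + 5)*(n + 2) = -4 + (5 + n)*(2 + n) = -4 + (2 + n)*(5 + n))
u(I, R) = (6 + I**2 + 8*I)/(35 + R) (u(I, R) = (I + (6 + I**2 + 7*I))/(R + 35) = (6 + I**2 + 8*I)/(35 + R))
(4794 + u(28, 4*1))/(-2011 + 1165) = (4794 + (6 + 28**2 + 8*28)/(35 + 4*1))/(-2011 + 1165) = (4794 + (6 + 784 + 224)/(35 + 4))/(-846) = (4794 + 1014/39)*(-1/846) = (4794 + (1/39)*1014)*(-1/846) = (4794 + 26)*(-1/846) = 4820*(-1/846) = -2410/423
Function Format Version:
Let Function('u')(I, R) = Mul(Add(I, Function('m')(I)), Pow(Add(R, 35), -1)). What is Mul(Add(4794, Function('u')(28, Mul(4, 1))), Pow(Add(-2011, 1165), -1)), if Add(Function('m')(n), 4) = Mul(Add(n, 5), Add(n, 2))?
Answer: Rational(-2410, 423) ≈ -5.6974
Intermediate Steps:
Function('m')(n) = Add(-4, Mul(Add(2, n), Add(5, n))) (Function('m')(n) = Add(-4, Mul(Add(n, 5), Add(n, 2))) = Add(-4, Mul(Add(5, n), Add(2, n))) = Add(-4, Mul(Add(2, n), Add(5, n))))
Function('u')(I, R) = Mul(Pow(Add(35, R), -1), Add(6, Pow(I, 2), Mul(8, I))) (Function('u')(I, R) = Mul(Add(I, Add(6, Pow(I, 2), Mul(7, I))), Pow(Add(R, 35), -1)) = Mul(Add(6, Pow(I, 2), Mul(8, I)), Pow(Add(35, R), -1)) = Mul(Pow(Add(35, R), -1), Add(6, Pow(I, 2), Mul(8, I))))
Mul(Add(4794, Function('u')(28, Mul(4, 1))), Pow(Add(-2011, 1165), -1)) = Mul(Add(4794, Mul(Pow(Add(35, Mul(4, 1)), -1), Add(6, Pow(28, 2), Mul(8, 28)))), Pow(Add(-2011, 1165), -1)) = Mul(Add(4794, Mul(Pow(Add(35, 4), -1), Add(6, 784, 224))), Pow(-846, -1)) = Mul(Add(4794, Mul(Pow(39, -1), 1014)), Rational(-1, 846)) = Mul(Add(4794, Mul(Rational(1, 39), 1014)), Rational(-1, 846)) = Mul(Add(4794, 26), Rational(-1, 846)) = Mul(4820, Rational(-1, 846)) = Rational(-2410, 423)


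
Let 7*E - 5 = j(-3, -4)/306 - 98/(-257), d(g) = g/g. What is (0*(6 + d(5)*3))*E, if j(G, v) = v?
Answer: 0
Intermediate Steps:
d(g) = 1
E = 30155/39321 (E = 5/7 + (-4/306 - 98/(-257))/7 = 5/7 + (-4*1/306 - 98*(-1/257))/7 = 5/7 + (-2/153 + 98/257)/7 = 5/7 + (1/7)*(14480/39321) = 5/7 + 14480/275247 = 30155/39321 ≈ 0.76689)
(0*(6 + d(5)*3))*E = (0*(6 + 1*3))*(30155/39321) = (0*(6 + 3))*(30155/39321) = (0*9)*(30155/39321) = 0*(30155/39321) = 0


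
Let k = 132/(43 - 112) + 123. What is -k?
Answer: -2785/23 ≈ -121.09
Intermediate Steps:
k = 2785/23 (k = 132/(-69) + 123 = 132*(-1/69) + 123 = -44/23 + 123 = 2785/23 ≈ 121.09)
-k = -1*2785/23 = -2785/23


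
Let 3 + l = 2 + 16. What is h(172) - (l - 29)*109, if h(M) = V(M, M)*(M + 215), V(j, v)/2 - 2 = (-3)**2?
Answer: 10040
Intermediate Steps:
V(j, v) = 22 (V(j, v) = 4 + 2*(-3)**2 = 4 + 2*9 = 4 + 18 = 22)
h(M) = 4730 + 22*M (h(M) = 22*(M + 215) = 22*(215 + M) = 4730 + 22*M)
l = 15 (l = -3 + (2 + 16) = -3 + 18 = 15)
h(172) - (l - 29)*109 = (4730 + 22*172) - (15 - 29)*109 = (4730 + 3784) - (-14)*109 = 8514 - 1*(-1526) = 8514 + 1526 = 10040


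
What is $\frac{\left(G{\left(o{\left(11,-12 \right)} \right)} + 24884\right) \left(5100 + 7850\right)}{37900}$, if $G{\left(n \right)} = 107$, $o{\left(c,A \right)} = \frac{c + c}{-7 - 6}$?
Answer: $\frac{6472669}{758} \approx 8539.1$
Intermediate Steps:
$o{\left(c,A \right)} = - \frac{2 c}{13}$ ($o{\left(c,A \right)} = \frac{2 c}{-13} = 2 c \left(- \frac{1}{13}\right) = - \frac{2 c}{13}$)
$\frac{\left(G{\left(o{\left(11,-12 \right)} \right)} + 24884\right) \left(5100 + 7850\right)}{37900} = \frac{\left(107 + 24884\right) \left(5100 + 7850\right)}{37900} = 24991 \cdot 12950 \cdot \frac{1}{37900} = 323633450 \cdot \frac{1}{37900} = \frac{6472669}{758}$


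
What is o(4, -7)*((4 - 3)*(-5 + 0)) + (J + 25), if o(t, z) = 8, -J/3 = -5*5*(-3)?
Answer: -240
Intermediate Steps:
J = -225 (J = -3*(-5*5)*(-3) = -(-75)*(-3) = -3*75 = -225)
o(4, -7)*((4 - 3)*(-5 + 0)) + (J + 25) = 8*((4 - 3)*(-5 + 0)) + (-225 + 25) = 8*(1*(-5)) - 200 = 8*(-5) - 200 = -40 - 200 = -240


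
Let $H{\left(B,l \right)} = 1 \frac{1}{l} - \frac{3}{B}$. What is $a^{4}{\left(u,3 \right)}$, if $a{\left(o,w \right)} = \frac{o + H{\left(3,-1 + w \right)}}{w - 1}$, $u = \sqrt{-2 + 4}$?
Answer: $\frac{113}{256} - \frac{9 \sqrt{2}}{32} \approx 0.043659$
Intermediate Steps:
$H{\left(B,l \right)} = \frac{1}{l} - \frac{3}{B}$
$u = \sqrt{2} \approx 1.4142$
$a{\left(o,w \right)} = \frac{-1 + o + \frac{1}{-1 + w}}{-1 + w}$ ($a{\left(o,w \right)} = \frac{o + \left(\frac{1}{-1 + w} - \frac{3}{3}\right)}{w - 1} = \frac{o + \left(\frac{1}{-1 + w} - 1\right)}{-1 + w} = \frac{o - \left(1 - \frac{1}{-1 + w}\right)}{-1 + w} = \frac{-1 + o + \frac{1}{-1 + w}}{-1 + w}$)
$a^{4}{\left(u,3 \right)} = \left(\frac{2 - 3 + \sqrt{2} \left(-1 + 3\right)}{\left(-1 + 3\right)^{2}}\right)^{4} = \left(\frac{2 - 3 + \sqrt{2} \cdot 2}{4}\right)^{4} = \left(\frac{2 - 3 + 2 \sqrt{2}}{4}\right)^{4} = \left(\frac{-1 + 2 \sqrt{2}}{4}\right)^{4} = \left(- \frac{1}{4} + \frac{\sqrt{2}}{2}\right)^{4}$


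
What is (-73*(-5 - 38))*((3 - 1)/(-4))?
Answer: -3139/2 ≈ -1569.5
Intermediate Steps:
(-73*(-5 - 38))*((3 - 1)/(-4)) = (-73*(-43))*(-¼*2) = 3139*(-½) = -3139/2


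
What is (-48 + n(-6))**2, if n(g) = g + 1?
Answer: 2809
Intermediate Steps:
n(g) = 1 + g
(-48 + n(-6))**2 = (-48 + (1 - 6))**2 = (-48 - 5)**2 = (-53)**2 = 2809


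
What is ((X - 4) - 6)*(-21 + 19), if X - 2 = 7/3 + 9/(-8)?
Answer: 163/12 ≈ 13.583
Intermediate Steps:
X = 77/24 (X = 2 + (7/3 + 9/(-8)) = 2 + (7*(1/3) + 9*(-1/8)) = 2 + (7/3 - 9/8) = 2 + 29/24 = 77/24 ≈ 3.2083)
((X - 4) - 6)*(-21 + 19) = ((77/24 - 4) - 6)*(-21 + 19) = (-19/24 - 6)*(-2) = -163/24*(-2) = 163/12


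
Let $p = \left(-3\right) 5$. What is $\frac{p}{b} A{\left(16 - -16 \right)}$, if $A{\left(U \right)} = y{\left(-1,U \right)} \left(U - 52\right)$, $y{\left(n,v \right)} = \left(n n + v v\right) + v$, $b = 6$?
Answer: $52850$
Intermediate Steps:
$p = -15$
$y{\left(n,v \right)} = v + n^{2} + v^{2}$ ($y{\left(n,v \right)} = \left(n^{2} + v^{2}\right) + v = v + n^{2} + v^{2}$)
$A{\left(U \right)} = \left(-52 + U\right) \left(1 + U + U^{2}\right)$ ($A{\left(U \right)} = \left(U + \left(-1\right)^{2} + U^{2}\right) \left(U - 52\right) = \left(U + 1 + U^{2}\right) \left(-52 + U\right) = \left(1 + U + U^{2}\right) \left(-52 + U\right) = \left(-52 + U\right) \left(1 + U + U^{2}\right)$)
$\frac{p}{b} A{\left(16 - -16 \right)} = - \frac{15}{6} \left(-52 + \left(16 - -16\right)\right) \left(1 + \left(16 - -16\right) + \left(16 - -16\right)^{2}\right) = \left(-15\right) \frac{1}{6} \left(-52 + \left(16 + 16\right)\right) \left(1 + \left(16 + 16\right) + \left(16 + 16\right)^{2}\right) = - \frac{5 \left(-52 + 32\right) \left(1 + 32 + 32^{2}\right)}{2} = - \frac{5 \left(- 20 \left(1 + 32 + 1024\right)\right)}{2} = - \frac{5 \left(\left(-20\right) 1057\right)}{2} = \left(- \frac{5}{2}\right) \left(-21140\right) = 52850$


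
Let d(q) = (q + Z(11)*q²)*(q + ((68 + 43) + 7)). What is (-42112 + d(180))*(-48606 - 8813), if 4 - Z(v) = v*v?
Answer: 64863193743368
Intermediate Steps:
Z(v) = 4 - v² (Z(v) = 4 - v*v = 4 - v²)
d(q) = (118 + q)*(q - 117*q²) (d(q) = (q + (4 - 1*11²)*q²)*(q + ((68 + 43) + 7)) = (q + (4 - 1*121)*q²)*(q + (111 + 7)) = (q + (4 - 121)*q²)*(q + 118) = (q - 117*q²)*(118 + q) = (118 + q)*(q - 117*q²))
(-42112 + d(180))*(-48606 - 8813) = (-42112 + 180*(118 - 13805*180 - 117*180²))*(-48606 - 8813) = (-42112 + 180*(118 - 2484900 - 117*32400))*(-57419) = (-42112 + 180*(118 - 2484900 - 3790800))*(-57419) = (-42112 + 180*(-6275582))*(-57419) = (-42112 - 1129604760)*(-57419) = -1129646872*(-57419) = 64863193743368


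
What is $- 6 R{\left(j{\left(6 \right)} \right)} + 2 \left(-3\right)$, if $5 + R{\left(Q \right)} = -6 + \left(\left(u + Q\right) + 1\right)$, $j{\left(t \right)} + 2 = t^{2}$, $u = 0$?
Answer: $-150$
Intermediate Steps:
$j{\left(t \right)} = -2 + t^{2}$
$R{\left(Q \right)} = -10 + Q$ ($R{\left(Q \right)} = -5 + \left(-6 + \left(\left(0 + Q\right) + 1\right)\right) = -5 + \left(-6 + \left(Q + 1\right)\right) = -5 + \left(-6 + \left(1 + Q\right)\right) = -5 + \left(-5 + Q\right) = -10 + Q$)
$- 6 R{\left(j{\left(6 \right)} \right)} + 2 \left(-3\right) = - 6 \left(-10 - \left(2 - 6^{2}\right)\right) + 2 \left(-3\right) = - 6 \left(-10 + \left(-2 + 36\right)\right) - 6 = - 6 \left(-10 + 34\right) - 6 = \left(-6\right) 24 - 6 = -144 - 6 = -150$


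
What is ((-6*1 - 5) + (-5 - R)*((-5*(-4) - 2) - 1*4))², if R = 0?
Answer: 6561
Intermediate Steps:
((-6*1 - 5) + (-5 - R)*((-5*(-4) - 2) - 1*4))² = ((-6*1 - 5) + (-5 - 1*0)*((-5*(-4) - 2) - 1*4))² = ((-6 - 5) + (-5 + 0)*((20 - 2) - 4))² = (-11 - 5*(18 - 4))² = (-11 - 5*14)² = (-11 - 70)² = (-81)² = 6561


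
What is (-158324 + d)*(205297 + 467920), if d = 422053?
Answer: 177546846193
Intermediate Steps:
(-158324 + d)*(205297 + 467920) = (-158324 + 422053)*(205297 + 467920) = 263729*673217 = 177546846193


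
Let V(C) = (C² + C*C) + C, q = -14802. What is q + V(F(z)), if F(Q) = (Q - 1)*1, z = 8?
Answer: -14697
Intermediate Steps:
F(Q) = -1 + Q (F(Q) = (-1 + Q)*1 = -1 + Q)
V(C) = C + 2*C² (V(C) = (C² + C²) + C = 2*C² + C = C + 2*C²)
q + V(F(z)) = -14802 + (-1 + 8)*(1 + 2*(-1 + 8)) = -14802 + 7*(1 + 2*7) = -14802 + 7*(1 + 14) = -14802 + 7*15 = -14802 + 105 = -14697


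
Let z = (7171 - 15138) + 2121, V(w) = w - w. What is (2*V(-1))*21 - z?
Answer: 5846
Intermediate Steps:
V(w) = 0
z = -5846 (z = -7967 + 2121 = -5846)
(2*V(-1))*21 - z = (2*0)*21 - 1*(-5846) = 0*21 + 5846 = 0 + 5846 = 5846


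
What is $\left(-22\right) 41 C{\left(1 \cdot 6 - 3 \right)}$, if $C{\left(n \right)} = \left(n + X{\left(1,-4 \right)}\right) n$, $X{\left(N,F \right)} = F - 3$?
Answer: $10824$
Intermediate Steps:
$X{\left(N,F \right)} = -3 + F$
$C{\left(n \right)} = n \left(-7 + n\right)$ ($C{\left(n \right)} = \left(n - 7\right) n = \left(-7 + n\right) n = n \left(-7 + n\right)$)
$\left(-22\right) 41 C{\left(1 \cdot 6 - 3 \right)} = \left(-22\right) 41 \left(1 \cdot 6 - 3\right) \left(-7 + \left(1 \cdot 6 - 3\right)\right) = - 902 \left(6 - 3\right) \left(-7 + \left(6 - 3\right)\right) = - 902 \cdot 3 \left(-7 + 3\right) = - 902 \cdot 3 \left(-4\right) = \left(-902\right) \left(-12\right) = 10824$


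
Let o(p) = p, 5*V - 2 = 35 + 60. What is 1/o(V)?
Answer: 5/97 ≈ 0.051546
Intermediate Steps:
V = 97/5 (V = ⅖ + (35 + 60)/5 = ⅖ + (⅕)*95 = ⅖ + 19 = 97/5 ≈ 19.400)
1/o(V) = 1/(97/5) = 5/97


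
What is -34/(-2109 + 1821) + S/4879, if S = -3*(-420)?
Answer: 37769/100368 ≈ 0.37631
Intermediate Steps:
S = 1260
-34/(-2109 + 1821) + S/4879 = -34/(-2109 + 1821) + 1260/4879 = -34/(-288) + 1260*(1/4879) = -34*(-1/288) + 180/697 = 17/144 + 180/697 = 37769/100368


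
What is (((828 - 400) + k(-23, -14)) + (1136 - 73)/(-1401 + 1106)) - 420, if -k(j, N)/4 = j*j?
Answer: -622923/295 ≈ -2111.6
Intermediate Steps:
k(j, N) = -4*j² (k(j, N) = -4*j*j = -4*j²)
(((828 - 400) + k(-23, -14)) + (1136 - 73)/(-1401 + 1106)) - 420 = (((828 - 400) - 4*(-23)²) + (1136 - 73)/(-1401 + 1106)) - 420 = ((428 - 4*529) + 1063/(-295)) - 420 = ((428 - 2116) + 1063*(-1/295)) - 420 = (-1688 - 1063/295) - 420 = -499023/295 - 420 = -622923/295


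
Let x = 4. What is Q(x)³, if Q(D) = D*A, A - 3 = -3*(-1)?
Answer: 13824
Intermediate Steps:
A = 6 (A = 3 - 3*(-1) = 3 + 3 = 6)
Q(D) = 6*D (Q(D) = D*6 = 6*D)
Q(x)³ = (6*4)³ = 24³ = 13824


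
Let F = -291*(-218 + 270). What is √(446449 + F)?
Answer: √431317 ≈ 656.75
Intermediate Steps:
F = -15132 (F = -291*52 = -15132)
√(446449 + F) = √(446449 - 15132) = √431317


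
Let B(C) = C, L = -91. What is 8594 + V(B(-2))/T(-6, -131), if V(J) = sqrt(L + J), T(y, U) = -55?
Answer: 8594 - I*sqrt(93)/55 ≈ 8594.0 - 0.17534*I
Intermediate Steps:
V(J) = sqrt(-91 + J)
8594 + V(B(-2))/T(-6, -131) = 8594 + sqrt(-91 - 2)/(-55) = 8594 + sqrt(-93)*(-1/55) = 8594 + (I*sqrt(93))*(-1/55) = 8594 - I*sqrt(93)/55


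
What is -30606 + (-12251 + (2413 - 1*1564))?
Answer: -42008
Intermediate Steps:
-30606 + (-12251 + (2413 - 1*1564)) = -30606 + (-12251 + (2413 - 1564)) = -30606 + (-12251 + 849) = -30606 - 11402 = -42008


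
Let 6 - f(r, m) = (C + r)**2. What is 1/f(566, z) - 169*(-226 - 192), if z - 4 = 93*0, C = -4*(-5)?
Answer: 24257756379/343390 ≈ 70642.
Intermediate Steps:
C = 20
z = 4 (z = 4 + 93*0 = 4 + 0 = 4)
f(r, m) = 6 - (20 + r)**2
1/f(566, z) - 169*(-226 - 192) = 1/(6 - (20 + 566)**2) - 169*(-226 - 192) = 1/(6 - 1*586**2) - 169*(-418) = 1/(6 - 1*343396) + 70642 = 1/(6 - 343396) + 70642 = 1/(-343390) + 70642 = -1/343390 + 70642 = 24257756379/343390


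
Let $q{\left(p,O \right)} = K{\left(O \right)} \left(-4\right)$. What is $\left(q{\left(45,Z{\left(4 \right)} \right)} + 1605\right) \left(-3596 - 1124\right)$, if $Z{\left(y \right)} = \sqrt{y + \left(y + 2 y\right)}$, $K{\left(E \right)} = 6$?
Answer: $-7462320$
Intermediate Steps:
$Z{\left(y \right)} = 2 \sqrt{y}$ ($Z{\left(y \right)} = \sqrt{y + 3 y} = \sqrt{4 y} = 2 \sqrt{y}$)
$q{\left(p,O \right)} = -24$ ($q{\left(p,O \right)} = 6 \left(-4\right) = -24$)
$\left(q{\left(45,Z{\left(4 \right)} \right)} + 1605\right) \left(-3596 - 1124\right) = \left(-24 + 1605\right) \left(-3596 - 1124\right) = 1581 \left(-4720\right) = -7462320$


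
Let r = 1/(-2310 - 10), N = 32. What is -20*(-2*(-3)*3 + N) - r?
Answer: -2319999/2320 ≈ -1000.0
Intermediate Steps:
r = -1/2320 (r = 1/(-2320) = -1/2320 ≈ -0.00043103)
-20*(-2*(-3)*3 + N) - r = -20*(-2*(-3)*3 + 32) - 1*(-1/2320) = -20*(6*3 + 32) + 1/2320 = -20*(18 + 32) + 1/2320 = -20*50 + 1/2320 = -1000 + 1/2320 = -2319999/2320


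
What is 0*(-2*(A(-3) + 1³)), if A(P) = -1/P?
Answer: 0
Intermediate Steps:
0*(-2*(A(-3) + 1³)) = 0*(-2*(-1/(-3) + 1³)) = 0*(-2*(-1*(-⅓) + 1)) = 0*(-2*(⅓ + 1)) = 0*(-2*4/3) = 0*(-8/3) = 0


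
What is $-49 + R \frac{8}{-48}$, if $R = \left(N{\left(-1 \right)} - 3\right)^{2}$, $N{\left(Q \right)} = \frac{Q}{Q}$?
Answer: $- \frac{149}{3} \approx -49.667$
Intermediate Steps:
$N{\left(Q \right)} = 1$
$R = 4$ ($R = \left(1 - 3\right)^{2} = \left(-2\right)^{2} = 4$)
$-49 + R \frac{8}{-48} = -49 + 4 \frac{8}{-48} = -49 + 4 \cdot 8 \left(- \frac{1}{48}\right) = -49 + 4 \left(- \frac{1}{6}\right) = -49 - \frac{2}{3} = - \frac{149}{3}$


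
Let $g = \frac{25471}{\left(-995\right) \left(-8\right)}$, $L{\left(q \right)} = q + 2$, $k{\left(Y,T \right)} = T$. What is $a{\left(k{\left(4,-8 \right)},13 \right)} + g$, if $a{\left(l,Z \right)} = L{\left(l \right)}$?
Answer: $- \frac{22289}{7960} \approx -2.8001$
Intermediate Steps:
$L{\left(q \right)} = 2 + q$
$a{\left(l,Z \right)} = 2 + l$
$g = \frac{25471}{7960} \approx 3.1999$
$a{\left(k{\left(4,-8 \right)},13 \right)} + g = \left(2 - 8\right) + \frac{25471}{7960} = -6 + \frac{25471}{7960} = - \frac{22289}{7960}$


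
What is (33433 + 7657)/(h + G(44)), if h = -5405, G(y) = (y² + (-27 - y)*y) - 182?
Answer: -8218/1355 ≈ -6.0649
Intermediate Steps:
G(y) = -182 + y² + y*(-27 - y) (G(y) = (y² + y*(-27 - y)) - 182 = -182 + y² + y*(-27 - y))
(33433 + 7657)/(h + G(44)) = (33433 + 7657)/(-5405 + (-182 - 27*44)) = 41090/(-5405 + (-182 - 1188)) = 41090/(-5405 - 1370) = 41090/(-6775) = 41090*(-1/6775) = -8218/1355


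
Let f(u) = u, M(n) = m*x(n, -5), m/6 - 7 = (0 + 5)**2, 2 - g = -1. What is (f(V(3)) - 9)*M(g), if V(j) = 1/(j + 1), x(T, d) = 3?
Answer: -5040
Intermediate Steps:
g = 3 (g = 2 - 1*(-1) = 2 + 1 = 3)
m = 192 (m = 42 + 6*(0 + 5)**2 = 42 + 6*5**2 = 42 + 6*25 = 42 + 150 = 192)
V(j) = 1/(1 + j)
M(n) = 576 (M(n) = 192*3 = 576)
(f(V(3)) - 9)*M(g) = (1/(1 + 3) - 9)*576 = (1/4 - 9)*576 = -35/4*576 = -5040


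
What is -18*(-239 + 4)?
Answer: 4230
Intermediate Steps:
-18*(-239 + 4) = -18*(-235) = 4230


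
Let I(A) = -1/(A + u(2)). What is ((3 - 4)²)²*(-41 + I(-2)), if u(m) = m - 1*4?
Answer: -163/4 ≈ -40.750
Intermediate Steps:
u(m) = -4 + m (u(m) = m - 4 = -4 + m)
I(A) = -1/(-2 + A) (I(A) = -1/(A + (-4 + 2)) = -1/(A - 2) = -1/(-2 + A))
((3 - 4)²)²*(-41 + I(-2)) = ((3 - 4)²)²*(-41 - 1/(-2 - 2)) = ((-1)²)²*(-41 - 1/(-4)) = 1²*(-41 - 1*(-¼)) = 1*(-41 + ¼) = 1*(-163/4) = -163/4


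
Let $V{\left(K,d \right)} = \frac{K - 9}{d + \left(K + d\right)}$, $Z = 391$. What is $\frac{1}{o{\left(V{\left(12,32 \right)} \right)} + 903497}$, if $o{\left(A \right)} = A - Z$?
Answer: $\frac{76}{68636059} \approx 1.1073 \cdot 10^{-6}$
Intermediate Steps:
$V{\left(K,d \right)} = \frac{-9 + K}{K + 2 d}$
$o{\left(A \right)} = -391 + A$ ($o{\left(A \right)} = A - 391 = -391 + A$)
$\frac{1}{o{\left(V{\left(12,32 \right)} \right)} + 903497} = \frac{1}{\left(-391 + \frac{-9 + 12}{12 + 2 \cdot 32}\right) + 903497} = \frac{1}{\left(-391 + \frac{1}{12 + 64} \cdot 3\right) + 903497} = \frac{1}{\left(-391 + \frac{1}{76} \cdot 3\right) + 903497} = \frac{1}{\left(-391 + \frac{3}{76}\right) + 903497} = \frac{1}{- \frac{29713}{76} + 903497} = \frac{1}{\frac{68636059}{76}} = \frac{76}{68636059}$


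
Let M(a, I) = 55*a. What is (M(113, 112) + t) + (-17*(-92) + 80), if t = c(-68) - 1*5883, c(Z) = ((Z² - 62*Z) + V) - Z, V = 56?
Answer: 10940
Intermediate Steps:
c(Z) = 56 + Z² - 63*Z (c(Z) = ((Z² - 62*Z) + 56) - Z = (56 + Z² - 62*Z) - Z = 56 + Z² - 63*Z)
t = 3081 (t = (56 + (-68)² - 63*(-68)) - 1*5883 = (56 + 4624 + 4284) - 5883 = 8964 - 5883 = 3081)
(M(113, 112) + t) + (-17*(-92) + 80) = (55*113 + 3081) + (-17*(-92) + 80) = (6215 + 3081) + (1564 + 80) = 9296 + 1644 = 10940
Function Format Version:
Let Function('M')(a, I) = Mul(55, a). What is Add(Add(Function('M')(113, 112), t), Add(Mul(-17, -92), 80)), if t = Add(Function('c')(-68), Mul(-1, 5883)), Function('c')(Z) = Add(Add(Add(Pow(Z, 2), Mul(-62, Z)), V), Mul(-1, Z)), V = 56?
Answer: 10940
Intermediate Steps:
Function('c')(Z) = Add(56, Pow(Z, 2), Mul(-63, Z)) (Function('c')(Z) = Add(Add(Add(Pow(Z, 2), Mul(-62, Z)), 56), Mul(-1, Z)) = Add(Add(56, Pow(Z, 2), Mul(-62, Z)), Mul(-1, Z)) = Add(56, Pow(Z, 2), Mul(-63, Z)))
t = 3081 (t = Add(Add(56, Pow(-68, 2), Mul(-63, -68)), Mul(-1, 5883)) = Add(Add(56, 4624, 4284), -5883) = Add(8964, -5883) = 3081)
Add(Add(Function('M')(113, 112), t), Add(Mul(-17, -92), 80)) = Add(Add(Mul(55, 113), 3081), Add(Mul(-17, -92), 80)) = Add(Add(6215, 3081), Add(1564, 80)) = Add(9296, 1644) = 10940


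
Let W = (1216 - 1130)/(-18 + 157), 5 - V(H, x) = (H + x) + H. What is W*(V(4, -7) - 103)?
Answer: -8514/139 ≈ -61.252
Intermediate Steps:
V(H, x) = 5 - x - 2*H (V(H, x) = 5 - ((H + x) + H) = 5 - (x + 2*H) = 5 + (-x - 2*H) = 5 - x - 2*H)
W = 86/139 ≈ 0.61870
W*(V(4, -7) - 103) = 86*((5 - 1*(-7) - 2*4) - 103)/139 = 86*((5 + 7 - 8) - 103)/139 = 86*(4 - 103)/139 = (86/139)*(-99) = -8514/139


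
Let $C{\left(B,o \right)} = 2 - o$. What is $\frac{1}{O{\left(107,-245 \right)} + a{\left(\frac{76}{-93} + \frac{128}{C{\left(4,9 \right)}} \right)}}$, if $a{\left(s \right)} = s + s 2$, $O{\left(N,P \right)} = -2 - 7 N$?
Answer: $- \frac{217}{175403} \approx -0.0012372$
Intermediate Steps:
$a{\left(s \right)} = 3 s$ ($a{\left(s \right)} = s + 2 s = 3 s$)
$\frac{1}{O{\left(107,-245 \right)} + a{\left(\frac{76}{-93} + \frac{128}{C{\left(4,9 \right)}} \right)}} = \frac{1}{\left(-2 - 749\right) + 3 \left(\frac{76}{-93} + \frac{128}{2 - 9}\right)} = \frac{1}{\left(-2 - 749\right) + 3 \left(76 \left(- \frac{1}{93}\right) + \frac{128}{2 - 9}\right)} = \frac{1}{-751 + 3 \left(- \frac{76}{93} + \frac{128}{-7}\right)} = \frac{1}{-751 + 3 \left(- \frac{76}{93} + 128 \left(- \frac{1}{7}\right)\right)} = \frac{1}{-751 + 3 \left(- \frac{76}{93} - \frac{128}{7}\right)} = \frac{1}{-751 + 3 \left(- \frac{12436}{651}\right)} = \frac{1}{-751 - \frac{12436}{217}} = \frac{1}{- \frac{175403}{217}} = - \frac{217}{175403}$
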